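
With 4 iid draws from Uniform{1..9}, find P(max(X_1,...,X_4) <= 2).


P(max <= 2) = P(all X_i <= 2) = (P(X_1 <= 2))^4
= (2/9)^4 = 16/6561

16/6561


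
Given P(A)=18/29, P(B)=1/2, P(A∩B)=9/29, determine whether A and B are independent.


P(A)*P(B) = 18/29*1/2 = 9/29
P(A∩B) = 9/29, which equals P(A)P(B), so independent

Yes, A and B are independent


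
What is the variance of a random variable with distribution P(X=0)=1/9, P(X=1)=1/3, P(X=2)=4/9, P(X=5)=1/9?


E[X] = 16/9, E[X^2] = 44/9
Var(X) = E[X^2] - (E[X])^2 = 44/9 - (16/9)^2 = 140/81

140/81


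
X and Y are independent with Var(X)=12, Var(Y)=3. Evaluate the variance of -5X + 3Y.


Independence => Cov(X,Y)=0
Var(-5X + 3Y) = (-5)^2*Var(X) + 3^2*Var(Y)
= 25*12 + 9*3 = 327

327


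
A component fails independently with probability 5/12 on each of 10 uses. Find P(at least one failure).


P(at least one) = 1 - P(none)
P(none) = (1 - 5/12)^10 = (7/12)^10 = 282475249/61917364224
P(at least one) = 1 - 282475249/61917364224 = 61634888975/61917364224

61634888975/61917364224


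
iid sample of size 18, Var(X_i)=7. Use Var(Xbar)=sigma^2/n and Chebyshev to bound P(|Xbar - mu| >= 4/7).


Var(Xbar) = Var(X)/n = 7/18
Chebyshev: P(|Xbar-mu| >= 4/7) <= Var(Xbar)/(4/7)^2 = (7/18)/(16/49) = 343/288
Bound exceeds 1, so trivial bound: 1

1


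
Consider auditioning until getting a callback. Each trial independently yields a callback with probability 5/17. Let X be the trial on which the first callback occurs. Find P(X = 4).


P(X=4) = (1-p)^3 * p = (12/17)^3 * 5/17
= 1728/4913 * 5/17 = 8640/83521

8640/83521


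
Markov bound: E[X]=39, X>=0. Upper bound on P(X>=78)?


Markov: P(X >= a) <= E[X]/a
P(X >= 78) <= 39/78 = 1/2

1/2


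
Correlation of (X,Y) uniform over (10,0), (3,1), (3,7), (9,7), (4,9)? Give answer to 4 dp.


Cov(X,Y) = -3.2400, Var(X) = 9.3600, Var(Y) = 12.9600
rho = Cov/(sqrt(VarX)*sqrt(VarY)) = -0.2942

-0.2942


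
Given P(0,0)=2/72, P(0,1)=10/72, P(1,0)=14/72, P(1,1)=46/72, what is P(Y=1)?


P(Y=1) = P(0,1)+P(1,1) = 10/72 + 46/72 = 56/72 = 7/9

7/9


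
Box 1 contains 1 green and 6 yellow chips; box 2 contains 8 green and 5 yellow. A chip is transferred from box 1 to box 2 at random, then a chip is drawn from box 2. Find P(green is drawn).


P(transfer green) = 1/7; P(transfer yellow) = 6/7
If green transferred: Urn II has 9 green of 14, so P(green|green moved) = 9/14
If yellow transferred: Urn II has 8 green of 14, so P(green|yellow moved) = 4/7
By total probability: P(green) = 1/7*9/14 + 6/7*4/7 = 57/98

57/98


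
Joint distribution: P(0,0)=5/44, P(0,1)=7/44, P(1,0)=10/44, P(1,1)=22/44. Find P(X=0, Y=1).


Read from table: P(X=0, Y=1) = 7/44

7/44


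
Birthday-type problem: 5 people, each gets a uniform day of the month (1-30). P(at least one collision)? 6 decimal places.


P(all different) = prod((30-i)/30 for i=0..4) = 0.703733
P(at least one match) = 1 - 0.703733 = 0.296267

0.296267


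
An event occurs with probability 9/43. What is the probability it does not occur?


P(A') = 1 - P(A) = 1 - 9/43 = 34/43

34/43


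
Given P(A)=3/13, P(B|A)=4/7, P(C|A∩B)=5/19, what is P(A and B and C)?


P(A∩B∩C) = P(A) * P(B|A) * P(C|A∩B)
= 3/13 * 4/7 * 5/19
= 12/91 * 5/19 = 60/1729

60/1729


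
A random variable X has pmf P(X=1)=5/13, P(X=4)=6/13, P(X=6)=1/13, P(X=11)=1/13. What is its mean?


E[X] = sum(x * P(x))
= 1*5/13 + 4*6/13 + 6*1/13 + 11*1/13
= 46/13

46/13


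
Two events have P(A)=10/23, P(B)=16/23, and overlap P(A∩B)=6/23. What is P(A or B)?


P(A∪B) = P(A) + P(B) - P(A∩B)
= 10/23 + 16/23 - 6/23 = 20/23

20/23


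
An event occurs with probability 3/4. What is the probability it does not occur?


P(A') = 1 - P(A) = 1 - 3/4 = 1/4

1/4


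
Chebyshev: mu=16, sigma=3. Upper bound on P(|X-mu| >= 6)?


k = 6/3 = 2
Chebyshev: P(|X-mu| >= k*sigma) <= 1/k^2 = 1/2^2 = 1/4

1/4


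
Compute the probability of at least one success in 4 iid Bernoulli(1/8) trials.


P(at least one) = 1 - P(none)
P(none) = (1 - 1/8)^4 = (7/8)^4 = 2401/4096
P(at least one) = 1 - 2401/4096 = 1695/4096

1695/4096


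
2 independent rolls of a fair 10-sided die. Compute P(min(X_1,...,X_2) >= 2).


P(min >= 2) = P(all X_i >= 2) = (P(X_1 >= 2))^2
= (9/10)^2 = 81/100

81/100


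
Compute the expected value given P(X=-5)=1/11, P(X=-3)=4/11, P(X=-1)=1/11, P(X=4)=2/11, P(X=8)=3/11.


E[X] = sum(x * P(x))
= -5*1/11 - 3*4/11 - 1*1/11 + 4*2/11 + 8*3/11
= 14/11

14/11


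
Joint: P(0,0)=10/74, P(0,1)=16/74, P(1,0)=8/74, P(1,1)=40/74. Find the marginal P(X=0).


P(X=0) = P(0,0)+P(0,1) = 10/74 + 16/74 = 26/74 = 13/37

13/37


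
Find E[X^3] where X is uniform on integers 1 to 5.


E[X^3] = (1/5) * sum(x^3 for x=1..5)
= 225/5 = 45

45


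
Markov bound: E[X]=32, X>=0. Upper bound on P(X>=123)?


Markov: P(X >= a) <= E[X]/a
P(X >= 123) <= 32/123

32/123


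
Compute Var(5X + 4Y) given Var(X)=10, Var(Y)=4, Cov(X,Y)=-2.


Var(5X + 4Y) = 5^2*Var(X) + 4^2*Var(Y) + 2*5*4*Cov(X,Y)
= 25*10 + 16*4 + 40*(-2)
= 250 + 64 - 80 = 234

234


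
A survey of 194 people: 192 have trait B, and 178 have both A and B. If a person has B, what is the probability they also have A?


P(A|B) = P(A∩B)/P(B) = (178/194)/(192/194) = 178/192 = 89/96

89/96


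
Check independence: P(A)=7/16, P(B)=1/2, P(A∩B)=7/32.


P(A)*P(B) = 7/16*1/2 = 7/32
P(A∩B) = 7/32, which equals P(A)P(B), so independent

Yes, A and B are independent


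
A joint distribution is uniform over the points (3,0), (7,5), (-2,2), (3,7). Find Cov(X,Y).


E[X]=11/4, E[Y]=7/2, E[XY]=13
Cov(X,Y) = E[XY] - E[X]E[Y] = 13 - 11/4*7/2 = 27/8

27/8


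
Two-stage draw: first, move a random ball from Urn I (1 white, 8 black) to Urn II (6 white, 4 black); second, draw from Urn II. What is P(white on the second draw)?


P(transfer white) = 1/9; P(transfer black) = 8/9
If white transferred: Urn II has 7 white of 11, so P(white|white moved) = 7/11
If black transferred: Urn II has 6 white of 11, so P(white|black moved) = 6/11
By total probability: P(white) = 1/9*7/11 + 8/9*6/11 = 5/9

5/9


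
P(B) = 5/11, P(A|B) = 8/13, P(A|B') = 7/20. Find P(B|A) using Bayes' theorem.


P(A) = P(A|B)P(B) + P(A|B')P(B') = 8/13*5/11 + 7/20*6/11 = 673/1430
P(B|A) = P(A|B)P(B)/P(A) = (40/143)/(673/1430) = 400/673

400/673


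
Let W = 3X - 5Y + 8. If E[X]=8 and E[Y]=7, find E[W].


E[3X - 5Y + 8] = 3*E[X] - 5*E[Y] + 8
= (3)*(8) + (-5)*(7) + (8)
= 24 - 35 + 8 = -3

-3


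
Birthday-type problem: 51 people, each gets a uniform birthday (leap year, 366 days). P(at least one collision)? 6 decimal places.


P(all different) = prod((366-i)/366 for i=0..50) = 0.025839
P(at least one match) = 1 - 0.025839 = 0.974161

0.974161


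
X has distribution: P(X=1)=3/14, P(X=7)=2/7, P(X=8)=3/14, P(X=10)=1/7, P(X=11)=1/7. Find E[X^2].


E[X^2] = sum(g(x)*P(x))
= 1*3/14 + 49*2/7 + 64*3/14 + 100*1/7 + 121*1/7
= 119/2

119/2


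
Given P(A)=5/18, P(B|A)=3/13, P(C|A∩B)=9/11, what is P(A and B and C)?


P(A∩B∩C) = P(A) * P(B|A) * P(C|A∩B)
= 5/18 * 3/13 * 9/11
= 5/78 * 9/11 = 15/286

15/286


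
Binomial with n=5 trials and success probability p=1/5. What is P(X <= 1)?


P(X<=1) = P(X=0) + P(X=1)
= 1024/3125 + 256/625
= 2304/3125

2304/3125


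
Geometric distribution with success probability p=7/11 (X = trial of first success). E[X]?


For geometric (trials until first success), E[X] = 1/p = 1/(7/11) = 11/7

11/7


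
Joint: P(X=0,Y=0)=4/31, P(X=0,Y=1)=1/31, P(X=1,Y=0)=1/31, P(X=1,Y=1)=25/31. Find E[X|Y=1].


P(Y=1) = 26/31
E[X|Y=1] = (0*1 + 1*25)/26 = 25/26

25/26


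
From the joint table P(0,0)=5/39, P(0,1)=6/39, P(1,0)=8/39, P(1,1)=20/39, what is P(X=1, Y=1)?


Read from table: P(X=1, Y=1) = 20/39

20/39


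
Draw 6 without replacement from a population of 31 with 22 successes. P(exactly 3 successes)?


P(X=3) = C(22,3)*C(9,3) / C(31,6)
= 1540*84 / 736281
= 129360/736281 = 6160/35061

6160/35061


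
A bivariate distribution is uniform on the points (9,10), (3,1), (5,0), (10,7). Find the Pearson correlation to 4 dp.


Cov(X,Y) = 10.3750, Var(X) = 8.1875, Var(Y) = 17.2500
rho = Cov/(sqrt(VarX)*sqrt(VarY)) = 0.8730

0.8730


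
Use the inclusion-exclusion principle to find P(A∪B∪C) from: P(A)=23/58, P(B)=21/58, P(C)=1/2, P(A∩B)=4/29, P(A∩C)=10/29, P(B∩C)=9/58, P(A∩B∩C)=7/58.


P(A∪B∪C) = P(A)+P(B)+P(C) - P(AB)-P(AC)-P(BC) + P(ABC)
= 23/58+21/58+1/2 - 4/29-10/29-9/58 + 7/58
= 43/58

43/58


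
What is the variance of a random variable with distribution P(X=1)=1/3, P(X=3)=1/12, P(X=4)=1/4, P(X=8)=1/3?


E[X] = 17/4, E[X^2] = 317/12
Var(X) = E[X^2] - (E[X])^2 = 317/12 - (17/4)^2 = 401/48

401/48


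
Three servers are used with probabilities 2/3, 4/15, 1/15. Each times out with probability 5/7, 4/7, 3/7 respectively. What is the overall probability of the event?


P(A) = P(A|B1)P(B1) + P(A|B2)P(B2) + P(A|B3)P(B3)
= 5/7*2/3 + 4/7*4/15 + 3/7*1/15
= 10/21 + 16/105 + 1/35 = 23/35

23/35


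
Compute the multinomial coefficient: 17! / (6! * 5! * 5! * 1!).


17! = 355687428096000
Denominator: 6!=720 * 5!=120 * 5!=120 * 1!=1
Coefficient = 355687428096000 / 10368000 = 34306272

34306272


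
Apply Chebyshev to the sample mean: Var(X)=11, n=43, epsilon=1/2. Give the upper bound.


Var(Xbar) = Var(X)/n = 11/43
Chebyshev: P(|Xbar-mu| >= 1/2) <= Var(Xbar)/(1/2)^2 = (11/43)/(1/4) = 44/43
Bound exceeds 1, so trivial bound: 1

1


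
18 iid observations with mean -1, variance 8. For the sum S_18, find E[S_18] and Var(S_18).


E[S_n] = n*mu = 18*-1 = -18
Var(S_n) = n*sigma^2 = 18*8 = 144

E[S_18]=-18, Var(S_18)=144


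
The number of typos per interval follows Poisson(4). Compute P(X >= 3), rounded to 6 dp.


P(X>=3) = 1 - P(X<=2) = 1 - (e^(-4)*4^0/0! + e^(-4)*4^1/1! + e^(-4)*4^2/2!)
≈ 1 - (0.0183156389 + 0.0732625556 + 0.1465251111)
= 1 - 0.2381033056 = 0.7618966944
≈ 0.761897

0.761897


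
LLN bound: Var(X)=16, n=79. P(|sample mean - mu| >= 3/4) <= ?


Var(Xbar) = Var(X)/n = 16/79
Chebyshev: P(|Xbar-mu| >= 3/4) <= Var(Xbar)/(3/4)^2 = (16/79)/(9/16) = 256/711

256/711


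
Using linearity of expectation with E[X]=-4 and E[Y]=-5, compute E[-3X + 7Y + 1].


E[-3X + 7Y + 1] = -3*E[X] + 7*E[Y] + 1
= (-3)*(-4) + (7)*(-5) + (1)
= 12 - 35 + 1 = -22

-22


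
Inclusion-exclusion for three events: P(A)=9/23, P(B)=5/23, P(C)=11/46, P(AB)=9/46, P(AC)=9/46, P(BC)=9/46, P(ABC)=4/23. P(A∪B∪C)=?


P(A∪B∪C) = P(A)+P(B)+P(C) - P(AB)-P(AC)-P(BC) + P(ABC)
= 9/23+5/23+11/46 - 9/46-9/46-9/46 + 4/23
= 10/23

10/23


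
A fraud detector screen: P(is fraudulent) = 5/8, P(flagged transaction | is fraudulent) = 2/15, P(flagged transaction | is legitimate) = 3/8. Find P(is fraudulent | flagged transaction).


P(A) = P(A|B)P(B) + P(A|B')P(B') = 2/15*5/8 + 3/8*3/8 = 43/192
P(B|A) = P(A|B)P(B)/P(A) = (1/12)/(43/192) = 16/43

16/43


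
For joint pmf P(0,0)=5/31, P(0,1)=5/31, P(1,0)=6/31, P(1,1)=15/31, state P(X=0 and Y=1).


Read from table: P(X=0, Y=1) = 5/31

5/31


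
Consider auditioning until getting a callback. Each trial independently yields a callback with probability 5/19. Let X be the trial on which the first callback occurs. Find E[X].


For geometric (trials until first success), E[X] = 1/p = 1/(5/19) = 19/5

19/5


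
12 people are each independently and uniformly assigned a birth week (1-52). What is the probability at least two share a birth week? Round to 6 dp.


P(all different) = prod((52-i)/52 for i=0..11) = 0.252908
P(at least one match) = 1 - 0.252908 = 0.747092

0.747092


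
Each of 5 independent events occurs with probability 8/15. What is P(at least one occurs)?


P(at least one) = 1 - P(none)
P(none) = (1 - 8/15)^5 = (7/15)^5 = 16807/759375
P(at least one) = 1 - 16807/759375 = 742568/759375

742568/759375


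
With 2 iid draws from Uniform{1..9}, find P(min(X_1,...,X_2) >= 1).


P(min >= 1) = P(all X_i >= 1) = (P(X_1 >= 1))^2
= (9/9)^2 = 1^2 = 1

1


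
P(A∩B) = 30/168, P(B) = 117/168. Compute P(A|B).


P(A|B) = P(A∩B)/P(B) = (30/168)/(117/168) = 30/117 = 10/39

10/39


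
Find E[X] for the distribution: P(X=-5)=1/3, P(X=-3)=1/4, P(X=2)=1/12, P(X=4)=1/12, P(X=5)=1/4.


E[X] = sum(x * P(x))
= -5*1/3 - 3*1/4 + 2*1/12 + 4*1/12 + 5*1/4
= -2/3

-2/3


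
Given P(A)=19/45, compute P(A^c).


P(A') = 1 - P(A) = 1 - 19/45 = 26/45

26/45


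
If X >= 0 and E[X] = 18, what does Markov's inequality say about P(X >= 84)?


Markov: P(X >= a) <= E[X]/a
P(X >= 84) <= 18/84 = 3/14

3/14


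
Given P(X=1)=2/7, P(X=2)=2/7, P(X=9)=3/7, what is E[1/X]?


E[1/X] = sum(g(x)*P(x))
= 1*2/7 + 1/2*2/7 + 1/9*3/7
= 10/21

10/21


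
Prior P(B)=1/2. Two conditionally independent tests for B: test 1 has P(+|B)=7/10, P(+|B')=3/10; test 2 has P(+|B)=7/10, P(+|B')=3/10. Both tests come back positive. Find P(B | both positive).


After test 1: P(+) = 7/10*1/2 + 3/10*1/2 = 1/2
P(B|+) = (7/20)/(1/2) = 7/10
After test 2 (use post1 as new prior): P(+) = 7/10*7/10 + 3/10*3/10 = 29/50
P(B|+,+) = (49/100)/(29/50) = 49/58

49/58


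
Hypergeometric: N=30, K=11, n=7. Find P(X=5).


P(X=5) = C(11,5)*C(19,2) / C(30,7)
= 462*171 / 2035800
= 79002/2035800 = 1463/37700

1463/37700


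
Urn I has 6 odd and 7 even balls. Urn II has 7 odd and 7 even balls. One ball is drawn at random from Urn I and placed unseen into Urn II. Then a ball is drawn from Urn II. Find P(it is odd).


P(transfer odd) = 6/13; P(transfer even) = 7/13
If odd transferred: Urn II has 8 odd of 15, so P(odd|odd moved) = 8/15
If even transferred: Urn II has 7 odd of 15, so P(odd|even moved) = 7/15
By total probability: P(odd) = 6/13*8/15 + 7/13*7/15 = 97/195

97/195


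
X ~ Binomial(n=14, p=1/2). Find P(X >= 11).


P(X>=11) = P(X=11) + P(X=12) + P(X=13) + P(X=14)
= 91/4096 + 91/16384 + 7/8192 + 1/16384
= 235/8192

235/8192


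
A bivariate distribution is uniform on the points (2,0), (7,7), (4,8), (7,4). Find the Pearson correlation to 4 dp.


Cov(X,Y) = 3.5000, Var(X) = 4.5000, Var(Y) = 9.6875
rho = Cov/(sqrt(VarX)*sqrt(VarY)) = 0.5301

0.5301


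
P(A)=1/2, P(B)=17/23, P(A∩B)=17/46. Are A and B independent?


P(A)*P(B) = 1/2*17/23 = 17/46
P(A∩B) = 17/46, which equals P(A)P(B), so independent

Yes, A and B are independent


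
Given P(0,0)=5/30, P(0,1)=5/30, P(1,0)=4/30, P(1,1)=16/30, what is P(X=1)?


P(X=1) = P(1,0)+P(1,1) = 4/30 + 16/30 = 20/30 = 2/3

2/3


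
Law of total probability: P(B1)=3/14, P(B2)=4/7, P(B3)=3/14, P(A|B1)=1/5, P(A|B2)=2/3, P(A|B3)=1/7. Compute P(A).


P(A) = P(A|B1)P(B1) + P(A|B2)P(B2) + P(A|B3)P(B3)
= 1/5*3/14 + 2/3*4/7 + 1/7*3/14
= 3/70 + 8/21 + 3/98 = 334/735

334/735


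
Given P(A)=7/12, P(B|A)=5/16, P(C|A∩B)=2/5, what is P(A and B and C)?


P(A∩B∩C) = P(A) * P(B|A) * P(C|A∩B)
= 7/12 * 5/16 * 2/5
= 35/192 * 2/5 = 7/96

7/96


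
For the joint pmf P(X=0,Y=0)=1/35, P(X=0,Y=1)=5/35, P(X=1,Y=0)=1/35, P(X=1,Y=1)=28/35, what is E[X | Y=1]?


P(Y=1) = 33/35
E[X|Y=1] = (0*5 + 1*28)/33 = 28/33

28/33


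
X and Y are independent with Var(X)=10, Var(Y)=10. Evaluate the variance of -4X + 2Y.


Independence => Cov(X,Y)=0
Var(-4X + 2Y) = (-4)^2*Var(X) + 2^2*Var(Y)
= 16*10 + 4*10 = 200

200


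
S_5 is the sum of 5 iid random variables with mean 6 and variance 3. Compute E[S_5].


E[S_n] = n*E[X_1] = 5*6 = 30

30


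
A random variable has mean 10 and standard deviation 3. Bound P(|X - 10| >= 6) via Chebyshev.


k = 6/3 = 2
Chebyshev: P(|X-mu| >= k*sigma) <= 1/k^2 = 1/2^2 = 1/4

1/4


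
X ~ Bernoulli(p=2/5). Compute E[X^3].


For Bernoulli: X in {0,1}
E[X^3] = 0^3*(1-2/5) + 1^3*2/5 = 2/5

2/5


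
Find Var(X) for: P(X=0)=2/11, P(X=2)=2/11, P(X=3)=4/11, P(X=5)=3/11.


E[X] = 31/11, E[X^2] = 119/11
Var(X) = E[X^2] - (E[X])^2 = 119/11 - (31/11)^2 = 348/121

348/121


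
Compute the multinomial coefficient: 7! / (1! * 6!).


7! = 5040
Denominator: 1!=1 * 6!=720
Coefficient = 5040 / 720 = 7

7


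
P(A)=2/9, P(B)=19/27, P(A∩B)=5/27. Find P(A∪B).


P(A∪B) = P(A) + P(B) - P(A∩B)
= 2/9 + 19/27 - 5/27 = 20/27

20/27


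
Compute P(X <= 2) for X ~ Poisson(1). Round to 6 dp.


P(X<=2) = e^(-1)*1^0/0! + e^(-1)*1^1/1! + e^(-1)*1^2/2!
≈ 0.3678794412 + 0.3678794412 + 0.1839397206
= 0.9196986030
≈ 0.919699

0.919699


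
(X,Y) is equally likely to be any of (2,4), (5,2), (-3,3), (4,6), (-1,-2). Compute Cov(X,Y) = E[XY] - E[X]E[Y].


E[X]=7/5, E[Y]=13/5, E[XY]=7
Cov(X,Y) = E[XY] - E[X]E[Y] = 7 - 7/5*13/5 = 84/25

84/25


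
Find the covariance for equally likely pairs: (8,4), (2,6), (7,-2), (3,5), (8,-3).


E[X]=28/5, E[Y]=2, E[XY]=21/5
Cov(X,Y) = E[XY] - E[X]E[Y] = 21/5 - 28/5*2 = -7

-7


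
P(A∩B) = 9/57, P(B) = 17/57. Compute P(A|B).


P(A|B) = P(A∩B)/P(B) = (9/57)/(17/57) = 9/17

9/17


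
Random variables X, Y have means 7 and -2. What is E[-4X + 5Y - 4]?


E[-4X + 5Y - 4] = -4*E[X] + 5*E[Y] - 4
= (-4)*(7) + (5)*(-2) + (-4)
= -28 - 10 - 4 = -42

-42


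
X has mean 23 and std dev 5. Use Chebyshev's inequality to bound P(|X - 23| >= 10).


k = 10/5 = 2
Chebyshev: P(|X-mu| >= k*sigma) <= 1/k^2 = 1/2^2 = 1/4

1/4


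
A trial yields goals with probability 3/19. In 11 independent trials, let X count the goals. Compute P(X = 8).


P(X=8) = C(11,8) * p^8 * (1-p)^3
= 165 * 6561/16983563041 * 4096/6859
= 4434186240/116490258898219

4434186240/116490258898219


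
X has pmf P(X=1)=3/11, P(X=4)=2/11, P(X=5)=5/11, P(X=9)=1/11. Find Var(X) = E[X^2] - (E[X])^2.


E[X] = 45/11, E[X^2] = 241/11
Var(X) = E[X^2] - (E[X])^2 = 241/11 - (45/11)^2 = 626/121

626/121


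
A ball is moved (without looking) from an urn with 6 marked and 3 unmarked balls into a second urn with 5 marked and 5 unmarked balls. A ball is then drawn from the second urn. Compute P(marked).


P(transfer marked) = 6/9 = 2/3; P(transfer unmarked) = 1/3
If marked transferred: Urn II has 6 marked of 11, so P(marked|marked moved) = 6/11
If unmarked transferred: Urn II has 5 marked of 11, so P(marked|unmarked moved) = 5/11
By total probability: P(marked) = 2/3*6/11 + 1/3*5/11 = 17/33

17/33


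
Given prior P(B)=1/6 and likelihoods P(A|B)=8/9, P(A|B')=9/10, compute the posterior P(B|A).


P(A) = P(A|B)P(B) + P(A|B')P(B') = 8/9*1/6 + 9/10*5/6 = 97/108
P(B|A) = P(A|B)P(B)/P(A) = (4/27)/(97/108) = 16/97

16/97


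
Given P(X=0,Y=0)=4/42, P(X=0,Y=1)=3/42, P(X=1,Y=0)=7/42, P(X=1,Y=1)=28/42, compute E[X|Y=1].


P(Y=1) = 31/42
E[X|Y=1] = (0*3 + 1*28)/31 = 28/31

28/31


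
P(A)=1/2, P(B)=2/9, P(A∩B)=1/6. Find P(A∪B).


P(A∪B) = P(A) + P(B) - P(A∩B)
= 1/2 + 2/9 - 1/6 = 5/9

5/9


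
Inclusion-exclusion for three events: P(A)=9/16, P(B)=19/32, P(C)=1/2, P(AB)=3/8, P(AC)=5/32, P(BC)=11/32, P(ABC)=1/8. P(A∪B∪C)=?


P(A∪B∪C) = P(A)+P(B)+P(C) - P(AB)-P(AC)-P(BC) + P(ABC)
= 9/16+19/32+1/2 - 3/8-5/32-11/32 + 1/8
= 29/32

29/32


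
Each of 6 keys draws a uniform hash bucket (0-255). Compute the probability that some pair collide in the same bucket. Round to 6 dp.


P(all different) = prod((256-i)/256 for i=0..5) = 0.942690
P(at least one match) = 1 - 0.942690 = 0.057310

0.057310


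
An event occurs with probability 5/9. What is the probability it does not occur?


P(A') = 1 - P(A) = 1 - 5/9 = 4/9

4/9


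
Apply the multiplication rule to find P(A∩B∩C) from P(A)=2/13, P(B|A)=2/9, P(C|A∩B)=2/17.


P(A∩B∩C) = P(A) * P(B|A) * P(C|A∩B)
= 2/13 * 2/9 * 2/17
= 4/117 * 2/17 = 8/1989

8/1989


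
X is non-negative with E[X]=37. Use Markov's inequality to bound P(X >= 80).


Markov: P(X >= a) <= E[X]/a
P(X >= 80) <= 37/80

37/80


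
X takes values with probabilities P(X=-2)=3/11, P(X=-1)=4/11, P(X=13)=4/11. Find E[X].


E[X] = sum(x * P(x))
= -2*3/11 - 1*4/11 + 13*4/11
= 42/11

42/11


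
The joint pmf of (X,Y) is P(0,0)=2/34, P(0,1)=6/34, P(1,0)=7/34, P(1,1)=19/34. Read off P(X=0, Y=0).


Read from table: P(X=0, Y=0) = 2/34 = 1/17

1/17


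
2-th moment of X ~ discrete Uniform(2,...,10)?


E[X^2] = (1/9) * sum(x^2 for x=2..10)
= 384/9 = 128/3

128/3


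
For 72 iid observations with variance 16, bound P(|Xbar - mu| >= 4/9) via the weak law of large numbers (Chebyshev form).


Var(Xbar) = Var(X)/n = 16/72
Chebyshev: P(|Xbar-mu| >= 4/9) <= Var(Xbar)/(4/9)^2 = (2/9)/(16/81) = 9/8
Bound exceeds 1, so trivial bound: 1

1


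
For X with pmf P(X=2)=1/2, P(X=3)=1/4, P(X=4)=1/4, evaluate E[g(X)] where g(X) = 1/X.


E[1/X] = sum(g(x)*P(x))
= 1/2*1/2 + 1/3*1/4 + 1/4*1/4
= 19/48

19/48


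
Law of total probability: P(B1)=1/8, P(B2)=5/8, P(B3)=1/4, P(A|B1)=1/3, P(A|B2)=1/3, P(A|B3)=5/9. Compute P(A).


P(A) = P(A|B1)P(B1) + P(A|B2)P(B2) + P(A|B3)P(B3)
= 1/3*1/8 + 1/3*5/8 + 5/9*1/4
= 1/24 + 5/24 + 5/36 = 7/18

7/18


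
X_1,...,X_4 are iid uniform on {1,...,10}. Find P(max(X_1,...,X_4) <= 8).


P(max <= 8) = P(all X_i <= 8) = (P(X_1 <= 8))^4
= (8/10)^4 = (4/5)^4 = 256/625

256/625


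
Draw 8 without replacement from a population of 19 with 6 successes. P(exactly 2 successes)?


P(X=2) = C(6,2)*C(13,6) / C(19,8)
= 15*1716 / 75582
= 25740/75582 = 110/323

110/323


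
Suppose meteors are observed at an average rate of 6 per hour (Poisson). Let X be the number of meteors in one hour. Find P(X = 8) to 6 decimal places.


P(X=8) = e^(-6) * 6^8 / 8!
≈ 0.002478752177 * 1679616 / 40320
≈ 0.103258

0.103258


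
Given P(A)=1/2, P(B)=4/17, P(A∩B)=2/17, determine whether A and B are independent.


P(A)*P(B) = 1/2*4/17 = 2/17
P(A∩B) = 2/17, which equals P(A)P(B), so independent

Yes, A and B are independent


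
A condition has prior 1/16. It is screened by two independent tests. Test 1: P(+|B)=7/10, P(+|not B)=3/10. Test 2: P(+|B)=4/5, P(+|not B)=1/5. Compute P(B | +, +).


After test 1: P(+) = 7/10*1/16 + 3/10*15/16 = 13/40
P(B|+) = (7/160)/(13/40) = 7/52
After test 2 (use post1 as new prior): P(+) = 4/5*7/52 + 1/5*45/52 = 73/260
P(B|+,+) = (7/65)/(73/260) = 28/73

28/73


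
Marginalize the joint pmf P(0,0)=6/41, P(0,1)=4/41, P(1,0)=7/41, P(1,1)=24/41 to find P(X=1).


P(X=1) = P(1,0)+P(1,1) = 7/41 + 24/41 = 31/41

31/41


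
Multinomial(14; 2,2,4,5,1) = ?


14! = 87178291200
Denominator: 2!=2 * 2!=2 * 4!=24 * 5!=120 * 1!=1
Coefficient = 87178291200 / 11520 = 7567560

7567560


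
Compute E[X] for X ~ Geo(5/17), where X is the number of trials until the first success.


For geometric (trials until first success), E[X] = 1/p = 1/(5/17) = 17/5

17/5


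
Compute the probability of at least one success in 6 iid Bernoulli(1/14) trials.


P(at least one) = 1 - P(none)
P(none) = (1 - 1/14)^6 = (13/14)^6 = 4826809/7529536
P(at least one) = 1 - 4826809/7529536 = 2702727/7529536

2702727/7529536


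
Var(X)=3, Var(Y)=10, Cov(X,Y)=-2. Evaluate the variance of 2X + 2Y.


Var(2X + 2Y) = 2^2*Var(X) + 2^2*Var(Y) + 2*2*2*Cov(X,Y)
= 4*3 + 4*10 + 8*(-2)
= 12 + 40 - 16 = 36

36


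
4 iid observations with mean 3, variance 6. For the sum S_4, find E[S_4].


E[S_n] = n*E[X_1] = 4*3 = 12

12


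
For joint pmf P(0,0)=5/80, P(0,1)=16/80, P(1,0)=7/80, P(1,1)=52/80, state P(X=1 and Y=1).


Read from table: P(X=1, Y=1) = 52/80 = 13/20

13/20


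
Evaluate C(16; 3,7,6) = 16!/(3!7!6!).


16! = 20922789888000
Denominator: 3!=6 * 7!=5040 * 6!=720
Coefficient = 20922789888000 / 21772800 = 960960

960960


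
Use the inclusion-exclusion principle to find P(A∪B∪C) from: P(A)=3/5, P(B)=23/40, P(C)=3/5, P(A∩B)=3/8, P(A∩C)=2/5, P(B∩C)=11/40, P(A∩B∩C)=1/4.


P(A∪B∪C) = P(A)+P(B)+P(C) - P(AB)-P(AC)-P(BC) + P(ABC)
= 3/5+23/40+3/5 - 3/8-2/5-11/40 + 1/4
= 39/40

39/40


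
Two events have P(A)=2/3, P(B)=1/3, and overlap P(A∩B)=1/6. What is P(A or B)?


P(A∪B) = P(A) + P(B) - P(A∩B)
= 2/3 + 1/3 - 1/6 = 5/6

5/6


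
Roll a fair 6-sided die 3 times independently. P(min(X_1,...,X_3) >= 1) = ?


P(min >= 1) = P(all X_i >= 1) = (P(X_1 >= 1))^3
= (6/6)^3 = 1^3 = 1

1


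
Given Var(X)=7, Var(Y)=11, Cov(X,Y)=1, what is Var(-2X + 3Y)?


Var(-2X + 3Y) = (-2)^2*Var(X) + 3^2*Var(Y) + 2*(-2)*3*Cov(X,Y)
= 4*7 + 9*11 - 12*1
= 28 + 99 - 12 = 115

115


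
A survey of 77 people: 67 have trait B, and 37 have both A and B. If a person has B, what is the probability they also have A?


P(A|B) = P(A∩B)/P(B) = (37/77)/(67/77) = 37/67

37/67


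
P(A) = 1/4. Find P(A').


P(A') = 1 - P(A) = 1 - 1/4 = 3/4

3/4


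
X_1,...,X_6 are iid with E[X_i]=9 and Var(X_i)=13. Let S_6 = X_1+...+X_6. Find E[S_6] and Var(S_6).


E[S_n] = n*mu = 6*9 = 54
Var(S_n) = n*sigma^2 = 6*13 = 78

E[S_6]=54, Var(S_6)=78


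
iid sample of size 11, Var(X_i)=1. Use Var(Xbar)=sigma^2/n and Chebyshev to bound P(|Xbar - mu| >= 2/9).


Var(Xbar) = Var(X)/n = 1/11
Chebyshev: P(|Xbar-mu| >= 2/9) <= Var(Xbar)/(2/9)^2 = (1/11)/(4/81) = 81/44
Bound exceeds 1, so trivial bound: 1

1


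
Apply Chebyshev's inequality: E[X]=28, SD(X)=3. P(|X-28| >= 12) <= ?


k = 12/3 = 4
Chebyshev: P(|X-mu| >= k*sigma) <= 1/k^2 = 1/4^2 = 1/16

1/16


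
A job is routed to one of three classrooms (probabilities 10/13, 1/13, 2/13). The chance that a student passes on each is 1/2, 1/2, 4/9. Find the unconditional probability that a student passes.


P(A) = P(A|B1)P(B1) + P(A|B2)P(B2) + P(A|B3)P(B3)
= 1/2*10/13 + 1/2*1/13 + 4/9*2/13
= 5/13 + 1/26 + 8/117 = 115/234

115/234


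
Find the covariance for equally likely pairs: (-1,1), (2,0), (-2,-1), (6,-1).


E[X]=5/4, E[Y]=-1/4, E[XY]=-5/4
Cov(X,Y) = E[XY] - E[X]E[Y] = -5/4 - 5/4*-1/4 = -15/16

-15/16


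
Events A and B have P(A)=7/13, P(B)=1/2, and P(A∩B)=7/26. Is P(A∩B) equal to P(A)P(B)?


P(A)*P(B) = 7/13*1/2 = 7/26
P(A∩B) = 7/26, which equals P(A)P(B), so independent

Yes, A and B are independent


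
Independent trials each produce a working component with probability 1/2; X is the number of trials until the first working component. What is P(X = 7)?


P(X=7) = (1-p)^6 * p = (1/2)^6 * 1/2
= 1/64 * 1/2 = 1/128

1/128


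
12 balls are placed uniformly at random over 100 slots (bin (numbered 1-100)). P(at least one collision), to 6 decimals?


P(all different) = prod((100-i)/100 for i=0..11) = 0.503153
P(at least one match) = 1 - 0.503153 = 0.496847

0.496847


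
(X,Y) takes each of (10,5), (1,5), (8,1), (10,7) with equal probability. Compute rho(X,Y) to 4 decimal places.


Cov(X,Y) = 0.6250, Var(X) = 13.6875, Var(Y) = 4.7500
rho = Cov/(sqrt(VarX)*sqrt(VarY)) = 0.0775

0.0775


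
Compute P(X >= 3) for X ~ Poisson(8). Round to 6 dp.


P(X>=3) = 1 - P(X<=2) = 1 - (e^(-8)*8^0/0! + e^(-8)*8^1/1! + e^(-8)*8^2/2!)
≈ 1 - (0.0003354626 + 0.0026837010 + 0.0107348041)
= 1 - 0.0137539677 = 0.9862460323
≈ 0.986246

0.986246


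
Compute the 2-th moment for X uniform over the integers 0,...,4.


E[X^2] = (1/5) * sum(x^2 for x=0..4)
= 30/5 = 6

6


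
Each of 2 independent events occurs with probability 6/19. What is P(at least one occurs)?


P(at least one) = 1 - P(none)
P(none) = (1 - 6/19)^2 = (13/19)^2 = 169/361
P(at least one) = 1 - 169/361 = 192/361

192/361


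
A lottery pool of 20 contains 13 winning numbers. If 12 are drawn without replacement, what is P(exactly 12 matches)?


P(X=12) = C(13,12)*C(7,0) / C(20,12)
= 13*1 / 125970
= 13/125970 = 1/9690

1/9690


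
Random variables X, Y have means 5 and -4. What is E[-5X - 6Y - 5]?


E[-5X - 6Y - 5] = -5*E[X] - 6*E[Y] - 5
= (-5)*(5) + (-6)*(-4) + (-5)
= -25 + 24 - 5 = -6

-6


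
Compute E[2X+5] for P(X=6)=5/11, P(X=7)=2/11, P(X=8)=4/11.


E[2X+5] = sum(g(x)*P(x))
= 17*5/11 + 19*2/11 + 21*4/11
= 207/11

207/11


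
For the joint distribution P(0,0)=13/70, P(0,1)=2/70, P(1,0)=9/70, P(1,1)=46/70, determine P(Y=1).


P(Y=1) = P(0,1)+P(1,1) = 2/70 + 46/70 = 48/70 = 24/35

24/35


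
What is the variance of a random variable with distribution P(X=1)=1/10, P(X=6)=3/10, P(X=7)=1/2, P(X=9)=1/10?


E[X] = 63/10, E[X^2] = 87/2
Var(X) = E[X^2] - (E[X])^2 = 87/2 - (63/10)^2 = 381/100

381/100


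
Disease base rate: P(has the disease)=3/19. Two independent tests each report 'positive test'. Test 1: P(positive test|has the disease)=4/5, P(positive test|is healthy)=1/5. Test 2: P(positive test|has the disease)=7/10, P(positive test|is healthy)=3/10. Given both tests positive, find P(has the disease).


After test 1: P(+) = 4/5*3/19 + 1/5*16/19 = 28/95
P(B|+) = (12/95)/(28/95) = 3/7
After test 2 (use post1 as new prior): P(+) = 7/10*3/7 + 3/10*4/7 = 33/70
P(B|+,+) = (3/10)/(33/70) = 7/11

7/11


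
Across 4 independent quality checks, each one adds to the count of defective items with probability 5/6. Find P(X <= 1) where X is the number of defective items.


P(X<=1) = P(X=0) + P(X=1)
= 1/1296 + 5/324
= 7/432

7/432


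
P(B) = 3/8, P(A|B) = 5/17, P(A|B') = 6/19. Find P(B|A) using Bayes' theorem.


P(A) = P(A|B)P(B) + P(A|B')P(B') = 5/17*3/8 + 6/19*5/8 = 795/2584
P(B|A) = P(A|B)P(B)/P(A) = (15/136)/(795/2584) = 19/53

19/53


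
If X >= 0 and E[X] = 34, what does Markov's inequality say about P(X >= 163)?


Markov: P(X >= a) <= E[X]/a
P(X >= 163) <= 34/163

34/163


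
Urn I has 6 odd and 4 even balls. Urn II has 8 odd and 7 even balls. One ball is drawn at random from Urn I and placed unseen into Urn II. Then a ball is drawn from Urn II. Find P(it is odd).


P(transfer odd) = 6/10 = 3/5; P(transfer even) = 2/5
If odd transferred: Urn II has 9 odd of 16, so P(odd|odd moved) = 9/16
If even transferred: Urn II has 8 odd of 16, so P(odd|even moved) = 1/2
By total probability: P(odd) = 3/5*9/16 + 2/5*1/2 = 43/80

43/80


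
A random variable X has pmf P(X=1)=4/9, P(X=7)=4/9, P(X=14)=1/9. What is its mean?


E[X] = sum(x * P(x))
= 1*4/9 + 7*4/9 + 14*1/9
= 46/9

46/9


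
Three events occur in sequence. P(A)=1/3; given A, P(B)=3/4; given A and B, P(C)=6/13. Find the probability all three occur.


P(A∩B∩C) = P(A) * P(B|A) * P(C|A∩B)
= 1/3 * 3/4 * 6/13
= 1/4 * 6/13 = 3/26

3/26


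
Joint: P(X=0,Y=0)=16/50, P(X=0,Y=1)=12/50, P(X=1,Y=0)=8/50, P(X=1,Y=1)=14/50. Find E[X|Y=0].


P(Y=0) = 24/50
E[X|Y=0] = (0*16 + 1*8)/24 = 8/24 = 1/3

1/3


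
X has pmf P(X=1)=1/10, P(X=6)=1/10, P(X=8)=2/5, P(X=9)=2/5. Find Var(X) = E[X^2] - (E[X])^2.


E[X] = 15/2, E[X^2] = 617/10
Var(X) = E[X^2] - (E[X])^2 = 617/10 - (15/2)^2 = 109/20

109/20


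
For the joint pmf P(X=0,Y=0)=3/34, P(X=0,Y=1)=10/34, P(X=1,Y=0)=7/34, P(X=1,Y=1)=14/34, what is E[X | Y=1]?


P(Y=1) = 24/34
E[X|Y=1] = (0*10 + 1*14)/24 = 14/24 = 7/12

7/12


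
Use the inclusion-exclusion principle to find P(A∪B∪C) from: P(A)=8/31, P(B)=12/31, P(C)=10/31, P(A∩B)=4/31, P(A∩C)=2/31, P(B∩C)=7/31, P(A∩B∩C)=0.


P(A∪B∪C) = P(A)+P(B)+P(C) - P(AB)-P(AC)-P(BC) + P(ABC)
= 8/31+12/31+10/31 - 4/31-2/31-7/31 + 0
= 17/31

17/31


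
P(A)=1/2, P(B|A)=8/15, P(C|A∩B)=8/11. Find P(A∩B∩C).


P(A∩B∩C) = P(A) * P(B|A) * P(C|A∩B)
= 1/2 * 8/15 * 8/11
= 4/15 * 8/11 = 32/165

32/165


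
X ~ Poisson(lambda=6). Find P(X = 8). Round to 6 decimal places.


P(X=8) = e^(-6) * 6^8 / 8!
≈ 0.002478752177 * 1679616 / 40320
≈ 0.103258

0.103258


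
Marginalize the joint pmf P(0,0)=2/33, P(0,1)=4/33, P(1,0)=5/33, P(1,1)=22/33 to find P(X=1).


P(X=1) = P(1,0)+P(1,1) = 5/33 + 22/33 = 27/33 = 9/11

9/11


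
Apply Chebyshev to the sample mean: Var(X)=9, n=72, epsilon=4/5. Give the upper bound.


Var(Xbar) = Var(X)/n = 9/72
Chebyshev: P(|Xbar-mu| >= 4/5) <= Var(Xbar)/(4/5)^2 = (1/8)/(16/25) = 25/128

25/128


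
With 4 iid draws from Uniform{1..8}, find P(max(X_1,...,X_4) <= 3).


P(max <= 3) = P(all X_i <= 3) = (P(X_1 <= 3))^4
= (3/8)^4 = 81/4096

81/4096


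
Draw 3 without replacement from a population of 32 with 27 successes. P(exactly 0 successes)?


P(X=0) = C(27,0)*C(5,3) / C(32,3)
= 1*10 / 4960
= 10/4960 = 1/496

1/496


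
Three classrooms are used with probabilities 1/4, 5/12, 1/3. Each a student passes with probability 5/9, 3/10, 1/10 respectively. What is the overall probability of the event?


P(A) = P(A|B1)P(B1) + P(A|B2)P(B2) + P(A|B3)P(B3)
= 5/9*1/4 + 3/10*5/12 + 1/10*1/3
= 5/36 + 1/8 + 1/30 = 107/360

107/360


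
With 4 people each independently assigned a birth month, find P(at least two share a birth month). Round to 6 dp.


P(all different) = prod((12-i)/12 for i=0..3) = 0.572917
P(at least one match) = 1 - 0.572917 = 0.427083

0.427083


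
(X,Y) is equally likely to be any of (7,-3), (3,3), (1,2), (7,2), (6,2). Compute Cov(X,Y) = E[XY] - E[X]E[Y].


E[X]=24/5, E[Y]=6/5, E[XY]=16/5
Cov(X,Y) = E[XY] - E[X]E[Y] = 16/5 - 24/5*6/5 = -64/25

-64/25


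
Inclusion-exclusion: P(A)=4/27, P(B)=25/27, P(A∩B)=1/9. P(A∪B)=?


P(A∪B) = P(A) + P(B) - P(A∩B)
= 4/27 + 25/27 - 1/9 = 26/27

26/27


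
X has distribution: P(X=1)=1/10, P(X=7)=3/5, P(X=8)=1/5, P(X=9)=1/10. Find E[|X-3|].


E[|X-3|] = sum(g(x)*P(x))
= 2*1/10 + 4*3/5 + 5*1/5 + 6*1/10
= 21/5

21/5


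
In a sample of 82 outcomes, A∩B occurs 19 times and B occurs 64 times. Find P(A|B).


P(A|B) = P(A∩B)/P(B) = (19/82)/(64/82) = 19/64

19/64


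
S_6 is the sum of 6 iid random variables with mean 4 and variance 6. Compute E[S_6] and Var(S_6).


E[S_n] = n*mu = 6*4 = 24
Var(S_n) = n*sigma^2 = 6*6 = 36

E[S_6]=24, Var(S_6)=36


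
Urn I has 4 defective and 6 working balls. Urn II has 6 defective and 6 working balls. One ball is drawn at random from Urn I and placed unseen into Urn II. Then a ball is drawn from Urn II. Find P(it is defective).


P(transfer defective) = 4/10 = 2/5; P(transfer working) = 3/5
If defective transferred: Urn II has 7 defective of 13, so P(defective|defective moved) = 7/13
If working transferred: Urn II has 6 defective of 13, so P(defective|working moved) = 6/13
By total probability: P(defective) = 2/5*7/13 + 3/5*6/13 = 32/65

32/65


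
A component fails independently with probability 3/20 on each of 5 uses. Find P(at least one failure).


P(at least one) = 1 - P(none)
P(none) = (1 - 3/20)^5 = (17/20)^5 = 1419857/3200000
P(at least one) = 1 - 1419857/3200000 = 1780143/3200000

1780143/3200000


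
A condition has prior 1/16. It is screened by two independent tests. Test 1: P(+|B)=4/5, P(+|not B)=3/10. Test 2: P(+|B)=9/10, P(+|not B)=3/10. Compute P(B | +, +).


After test 1: P(+) = 4/5*1/16 + 3/10*15/16 = 53/160
P(B|+) = (1/20)/(53/160) = 8/53
After test 2 (use post1 as new prior): P(+) = 9/10*8/53 + 3/10*45/53 = 207/530
P(B|+,+) = (36/265)/(207/530) = 8/23

8/23


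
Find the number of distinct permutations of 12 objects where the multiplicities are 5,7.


12! = 479001600
Denominator: 5!=120 * 7!=5040
Coefficient = 479001600 / 604800 = 792

792


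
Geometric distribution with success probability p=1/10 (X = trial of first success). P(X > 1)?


P(X > 1) = P(first 1 trials all fail) = (1-p)^1 = (9/10)^1 = 9/10

9/10


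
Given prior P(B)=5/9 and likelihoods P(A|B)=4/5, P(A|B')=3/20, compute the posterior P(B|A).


P(A) = P(A|B)P(B) + P(A|B')P(B') = 4/5*5/9 + 3/20*4/9 = 23/45
P(B|A) = P(A|B)P(B)/P(A) = (4/9)/(23/45) = 20/23

20/23


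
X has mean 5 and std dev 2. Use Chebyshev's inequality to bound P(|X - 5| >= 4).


k = 4/2 = 2
Chebyshev: P(|X-mu| >= k*sigma) <= 1/k^2 = 1/2^2 = 1/4

1/4


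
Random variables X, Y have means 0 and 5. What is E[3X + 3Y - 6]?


E[3X + 3Y - 6] = 3*E[X] + 3*E[Y] - 6
= (3)*(0) + (3)*(5) + (-6)
= 0 + 15 - 6 = 9

9


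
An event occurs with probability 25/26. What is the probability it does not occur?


P(A') = 1 - P(A) = 1 - 25/26 = 1/26

1/26


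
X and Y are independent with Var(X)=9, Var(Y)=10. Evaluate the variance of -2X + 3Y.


Independence => Cov(X,Y)=0
Var(-2X + 3Y) = (-2)^2*Var(X) + 3^2*Var(Y)
= 4*9 + 9*10 = 126

126


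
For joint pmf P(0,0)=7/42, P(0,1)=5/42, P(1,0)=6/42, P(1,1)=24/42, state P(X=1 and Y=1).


Read from table: P(X=1, Y=1) = 24/42 = 4/7

4/7


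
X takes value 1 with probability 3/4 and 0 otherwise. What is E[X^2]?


For Bernoulli: X in {0,1}
E[X^2] = 0^2*(1-3/4) + 1^2*3/4 = 3/4

3/4


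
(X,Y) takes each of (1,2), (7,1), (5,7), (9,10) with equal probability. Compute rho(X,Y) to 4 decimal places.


Cov(X,Y) = 6.0000, Var(X) = 8.7500, Var(Y) = 13.5000
rho = Cov/(sqrt(VarX)*sqrt(VarY)) = 0.5521

0.5521


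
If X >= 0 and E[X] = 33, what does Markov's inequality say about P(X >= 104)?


Markov: P(X >= a) <= E[X]/a
P(X >= 104) <= 33/104

33/104


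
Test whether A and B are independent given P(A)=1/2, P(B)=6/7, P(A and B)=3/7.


P(A)*P(B) = 1/2*6/7 = 3/7
P(A∩B) = 3/7, which equals P(A)P(B), so independent

Yes, A and B are independent


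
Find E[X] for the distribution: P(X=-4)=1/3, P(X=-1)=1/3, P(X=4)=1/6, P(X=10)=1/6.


E[X] = sum(x * P(x))
= -4*1/3 - 1*1/3 + 4*1/6 + 10*1/6
= 2/3

2/3


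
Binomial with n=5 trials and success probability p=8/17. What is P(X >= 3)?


P(X>=3) = P(X=3) + P(X=4) + P(X=5)
= 414720/1419857 + 184320/1419857 + 32768/1419857
= 631808/1419857

631808/1419857


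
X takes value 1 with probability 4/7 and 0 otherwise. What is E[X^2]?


For Bernoulli: X in {0,1}
E[X^2] = 0^2*(1-4/7) + 1^2*4/7 = 4/7

4/7


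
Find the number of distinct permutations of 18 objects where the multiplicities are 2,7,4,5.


18! = 6402373705728000
Denominator: 2!=2 * 7!=5040 * 4!=24 * 5!=120
Coefficient = 6402373705728000 / 29030400 = 220540320

220540320


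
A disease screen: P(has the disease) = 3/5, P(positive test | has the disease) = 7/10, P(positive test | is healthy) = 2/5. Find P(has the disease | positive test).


P(A) = P(A|B)P(B) + P(A|B')P(B') = 7/10*3/5 + 2/5*2/5 = 29/50
P(B|A) = P(A|B)P(B)/P(A) = (21/50)/(29/50) = 21/29

21/29


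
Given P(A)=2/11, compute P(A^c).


P(A') = 1 - P(A) = 1 - 2/11 = 9/11

9/11


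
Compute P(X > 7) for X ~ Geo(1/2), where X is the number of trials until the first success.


P(X > 7) = P(first 7 trials all fail) = (1-p)^7 = (1/2)^7 = 1/128

1/128


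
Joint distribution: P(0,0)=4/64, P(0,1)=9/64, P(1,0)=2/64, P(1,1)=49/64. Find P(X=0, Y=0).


Read from table: P(X=0, Y=0) = 4/64 = 1/16

1/16


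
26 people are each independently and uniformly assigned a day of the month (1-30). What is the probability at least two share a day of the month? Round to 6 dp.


P(all different) = prod((30-i)/30 for i=0..25) = 0.000000
P(at least one match) = 1 - 0.000000 = 1.000000

1.000000


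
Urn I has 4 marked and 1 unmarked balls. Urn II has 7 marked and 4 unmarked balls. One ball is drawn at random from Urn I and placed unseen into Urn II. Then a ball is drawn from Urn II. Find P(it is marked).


P(transfer marked) = 4/5; P(transfer unmarked) = 1/5
If marked transferred: Urn II has 8 marked of 12, so P(marked|marked moved) = 2/3
If unmarked transferred: Urn II has 7 marked of 12, so P(marked|unmarked moved) = 7/12
By total probability: P(marked) = 4/5*2/3 + 1/5*7/12 = 13/20

13/20


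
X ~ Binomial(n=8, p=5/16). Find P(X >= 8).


P(X>=8) = P(X=8)
= 390625/4294967296
= 390625/4294967296

390625/4294967296


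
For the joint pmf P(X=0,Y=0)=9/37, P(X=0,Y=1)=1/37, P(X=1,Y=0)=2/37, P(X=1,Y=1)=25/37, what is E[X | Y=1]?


P(Y=1) = 26/37
E[X|Y=1] = (0*1 + 1*25)/26 = 25/26

25/26


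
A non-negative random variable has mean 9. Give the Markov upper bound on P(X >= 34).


Markov: P(X >= a) <= E[X]/a
P(X >= 34) <= 9/34

9/34


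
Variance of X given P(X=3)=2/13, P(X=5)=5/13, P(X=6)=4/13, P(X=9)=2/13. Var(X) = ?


E[X] = 73/13, E[X^2] = 449/13
Var(X) = E[X^2] - (E[X])^2 = 449/13 - (73/13)^2 = 508/169

508/169
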